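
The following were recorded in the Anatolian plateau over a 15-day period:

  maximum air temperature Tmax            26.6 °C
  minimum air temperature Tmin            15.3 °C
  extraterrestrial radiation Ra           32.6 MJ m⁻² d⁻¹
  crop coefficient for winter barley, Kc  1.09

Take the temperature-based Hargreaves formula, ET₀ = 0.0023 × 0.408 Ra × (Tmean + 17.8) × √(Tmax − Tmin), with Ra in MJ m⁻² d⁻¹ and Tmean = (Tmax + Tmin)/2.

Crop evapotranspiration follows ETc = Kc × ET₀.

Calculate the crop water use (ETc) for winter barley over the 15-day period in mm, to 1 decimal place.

Tmean = (26.6 + 15.3)/2 = 20.95 °C
0.408 Ra = 0.408 × 32.6 = 13.3008 mm/d equivalent
ET₀ = 0.0023 × 13.3008 × (20.95 + 17.8) × √11.3 = 0.0023 × 13.3008 × 38.75 × 3.3615 = 3.9848 mm/d
ETc = Kc × ET₀ = 1.09 × 3.9848 = 4.3434 mm/d
Over 15 days: 4.3434 × 15 = 65.151 mm

65.2 mm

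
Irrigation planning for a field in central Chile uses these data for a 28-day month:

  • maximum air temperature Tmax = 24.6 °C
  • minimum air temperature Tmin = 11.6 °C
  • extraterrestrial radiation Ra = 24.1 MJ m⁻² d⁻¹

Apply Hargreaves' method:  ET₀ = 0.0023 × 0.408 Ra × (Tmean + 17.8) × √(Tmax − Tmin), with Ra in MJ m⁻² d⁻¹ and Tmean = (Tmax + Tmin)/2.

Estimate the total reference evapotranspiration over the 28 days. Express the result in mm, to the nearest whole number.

82 mm

Tmean = (24.6 + 11.6)/2 = 18.10 °C
0.408 Ra = 0.408 × 24.1 = 9.8328 mm/d equivalent
ET₀ = 0.0023 × 9.8328 × (18.10 + 17.8) × √13.0 = 0.0023 × 9.8328 × 35.90 × 3.6056 = 2.9274 mm/d
Over 28 days: 2.9274 × 28 = 81.967 mm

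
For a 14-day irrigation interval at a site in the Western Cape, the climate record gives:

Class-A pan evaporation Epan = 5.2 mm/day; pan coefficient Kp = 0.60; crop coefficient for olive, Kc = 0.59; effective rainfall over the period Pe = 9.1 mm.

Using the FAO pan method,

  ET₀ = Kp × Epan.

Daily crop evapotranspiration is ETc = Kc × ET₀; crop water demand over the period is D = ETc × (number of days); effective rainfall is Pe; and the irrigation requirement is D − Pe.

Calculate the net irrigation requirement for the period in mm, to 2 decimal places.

ET₀ = 0.60 × 5.2 = 3.1200 mm/d
ETc = Kc × ET₀ = 0.59 × 3.1200 = 1.8408 mm/d
Crop demand D = ETc × 14 d = 1.8408 × 14 = 25.771 mm
D − Pe = 25.771 − 9.1 = 16.671 mm

16.67 mm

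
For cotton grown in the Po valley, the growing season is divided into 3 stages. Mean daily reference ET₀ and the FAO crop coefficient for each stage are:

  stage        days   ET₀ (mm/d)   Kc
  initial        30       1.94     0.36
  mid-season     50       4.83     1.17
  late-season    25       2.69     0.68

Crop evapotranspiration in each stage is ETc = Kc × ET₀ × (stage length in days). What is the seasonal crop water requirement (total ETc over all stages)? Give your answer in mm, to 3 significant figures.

initial: 0.36 × 1.94 × 30 = 20.95 mm
mid-season: 1.17 × 4.83 × 50 = 282.56 mm
late-season: 0.68 × 2.69 × 25 = 45.73 mm
Seasonal total = 349.24 mm

349 mm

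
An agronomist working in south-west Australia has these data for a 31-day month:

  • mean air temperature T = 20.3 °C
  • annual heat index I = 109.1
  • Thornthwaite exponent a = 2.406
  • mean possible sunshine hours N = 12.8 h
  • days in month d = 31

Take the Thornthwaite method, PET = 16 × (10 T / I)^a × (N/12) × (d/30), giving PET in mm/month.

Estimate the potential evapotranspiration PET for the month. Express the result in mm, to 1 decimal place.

10T/I = 10 × 20.3 / 109.1 = 1.8607
(10T/I)^a = 1.8607^2.406 = 4.4549
Uncorrected PET = 16 × 4.4549 = 71.278 mm
Correction = (N/12)(d/30) = (12.8/12)(31/30) = 1.1022
PET = 71.278 × 1.1022 = 78.563 mm/month

78.6 mm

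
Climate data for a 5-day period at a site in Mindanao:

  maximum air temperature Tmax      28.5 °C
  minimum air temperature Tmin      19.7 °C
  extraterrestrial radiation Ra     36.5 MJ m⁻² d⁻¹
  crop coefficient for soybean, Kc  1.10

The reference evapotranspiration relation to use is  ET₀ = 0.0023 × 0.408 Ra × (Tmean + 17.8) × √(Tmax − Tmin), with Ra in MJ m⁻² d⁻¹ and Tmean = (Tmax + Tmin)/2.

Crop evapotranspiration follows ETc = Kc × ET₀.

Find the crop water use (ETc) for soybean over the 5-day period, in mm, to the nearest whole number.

23 mm

Tmean = (28.5 + 19.7)/2 = 24.10 °C
0.408 Ra = 0.408 × 36.5 = 14.8920 mm/d equivalent
ET₀ = 0.0023 × 14.8920 × (24.10 + 17.8) × √8.8 = 0.0023 × 14.8920 × 41.90 × 2.9665 = 4.2573 mm/d
ETc = Kc × ET₀ = 1.10 × 4.2573 = 4.6830 mm/d
Over 5 days: 4.6830 × 5 = 23.415 mm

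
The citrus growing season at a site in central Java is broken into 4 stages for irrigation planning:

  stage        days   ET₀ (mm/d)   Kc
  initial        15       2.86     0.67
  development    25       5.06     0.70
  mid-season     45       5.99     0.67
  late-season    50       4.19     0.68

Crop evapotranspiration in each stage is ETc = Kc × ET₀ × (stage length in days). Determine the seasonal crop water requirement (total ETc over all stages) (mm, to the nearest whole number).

initial: 0.67 × 2.86 × 15 = 28.74 mm
development: 0.70 × 5.06 × 25 = 88.55 mm
mid-season: 0.67 × 5.99 × 45 = 180.60 mm
late-season: 0.68 × 4.19 × 50 = 142.46 mm
Seasonal total = 440.35 mm

440 mm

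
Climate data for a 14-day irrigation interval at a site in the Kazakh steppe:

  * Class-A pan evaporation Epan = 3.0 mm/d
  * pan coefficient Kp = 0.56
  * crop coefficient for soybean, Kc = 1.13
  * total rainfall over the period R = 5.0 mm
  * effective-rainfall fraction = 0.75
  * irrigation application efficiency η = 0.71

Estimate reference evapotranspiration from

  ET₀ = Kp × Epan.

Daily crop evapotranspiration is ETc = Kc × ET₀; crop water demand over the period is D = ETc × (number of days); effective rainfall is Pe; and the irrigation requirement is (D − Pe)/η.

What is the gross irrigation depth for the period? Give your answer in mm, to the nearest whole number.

32 mm

ET₀ = 0.56 × 3.0 = 1.6800 mm/d
ETc = Kc × ET₀ = 1.13 × 1.6800 = 1.8984 mm/d
Crop demand D = ETc × 14 d = 1.8984 × 14 = 26.578 mm
Pe = 0.75 × 5.0 = 3.750 mm
D − Pe = 26.578 − 3.750 = 22.828 mm
Gross irrigation = 22.828 / 0.71 = 32.152 mm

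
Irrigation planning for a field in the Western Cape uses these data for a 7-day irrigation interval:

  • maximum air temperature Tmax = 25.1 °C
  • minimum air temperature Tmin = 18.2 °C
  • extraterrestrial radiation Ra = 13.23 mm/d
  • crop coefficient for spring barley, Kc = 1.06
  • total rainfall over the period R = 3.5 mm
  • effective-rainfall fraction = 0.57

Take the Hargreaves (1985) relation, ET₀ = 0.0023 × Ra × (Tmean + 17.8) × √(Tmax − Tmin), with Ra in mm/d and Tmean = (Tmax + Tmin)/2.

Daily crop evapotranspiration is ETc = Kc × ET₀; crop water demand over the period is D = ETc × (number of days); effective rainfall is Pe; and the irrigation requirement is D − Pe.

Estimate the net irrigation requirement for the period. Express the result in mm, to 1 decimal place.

21.4 mm

Tmean = (25.1 + 18.2)/2 = 21.65 °C
ET₀ = 0.0023 × 13.23 × (21.65 + 17.8) × √6.9 = 0.0023 × 13.23 × 39.45 × 2.6268 = 3.1533 mm/d
ETc = Kc × ET₀ = 1.06 × 3.1533 = 3.3425 mm/d
Crop demand D = ETc × 7 d = 3.3425 × 7 = 23.398 mm
Pe = 0.57 × 3.5 = 1.995 mm
D − Pe = 23.398 − 1.995 = 21.403 mm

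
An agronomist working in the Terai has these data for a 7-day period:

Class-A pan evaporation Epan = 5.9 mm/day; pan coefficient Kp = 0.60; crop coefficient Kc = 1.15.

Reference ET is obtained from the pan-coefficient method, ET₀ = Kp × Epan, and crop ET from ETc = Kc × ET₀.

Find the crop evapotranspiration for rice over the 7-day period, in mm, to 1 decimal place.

ET₀ = 0.60 × 5.9 = 3.5400 mm/d
ETc = Kc × ET₀ = 1.15 × 3.5400 = 4.0710 mm/d
Over 7 days: 4.0710 × 7 = 28.497 mm

28.5 mm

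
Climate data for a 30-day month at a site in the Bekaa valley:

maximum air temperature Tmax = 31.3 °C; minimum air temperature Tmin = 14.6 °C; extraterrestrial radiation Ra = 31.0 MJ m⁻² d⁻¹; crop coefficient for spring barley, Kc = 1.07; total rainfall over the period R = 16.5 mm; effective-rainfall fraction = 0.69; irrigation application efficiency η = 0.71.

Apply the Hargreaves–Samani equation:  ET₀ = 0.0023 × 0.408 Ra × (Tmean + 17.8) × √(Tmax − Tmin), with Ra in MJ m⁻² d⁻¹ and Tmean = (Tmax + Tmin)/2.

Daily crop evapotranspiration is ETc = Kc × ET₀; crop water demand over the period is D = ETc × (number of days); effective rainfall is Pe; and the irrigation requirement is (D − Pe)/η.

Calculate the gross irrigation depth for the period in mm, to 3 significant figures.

203 mm

Tmean = (31.3 + 14.6)/2 = 22.95 °C
0.408 Ra = 0.408 × 31.0 = 12.6480 mm/d equivalent
ET₀ = 0.0023 × 12.6480 × (22.95 + 17.8) × √16.7 = 0.0023 × 12.6480 × 40.75 × 4.0866 = 4.8444 mm/d
ETc = Kc × ET₀ = 1.07 × 4.8444 = 5.1835 mm/d
Crop demand D = ETc × 30 d = 5.1835 × 30 = 155.505 mm
Pe = 0.69 × 16.5 = 11.385 mm
D − Pe = 155.505 − 11.385 = 144.120 mm
Gross irrigation = 144.120 / 0.71 = 202.986 mm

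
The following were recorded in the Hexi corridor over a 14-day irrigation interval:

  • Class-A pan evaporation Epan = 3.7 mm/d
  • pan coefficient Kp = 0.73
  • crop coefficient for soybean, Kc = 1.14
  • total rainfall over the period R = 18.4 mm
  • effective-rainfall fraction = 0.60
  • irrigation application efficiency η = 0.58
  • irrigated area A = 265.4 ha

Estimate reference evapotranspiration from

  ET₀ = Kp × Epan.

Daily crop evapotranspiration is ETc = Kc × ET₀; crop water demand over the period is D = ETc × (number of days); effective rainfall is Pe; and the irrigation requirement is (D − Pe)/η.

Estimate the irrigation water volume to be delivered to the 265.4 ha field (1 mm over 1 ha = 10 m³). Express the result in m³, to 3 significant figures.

147000 m³

ET₀ = 0.73 × 3.7 = 2.7010 mm/d
ETc = Kc × ET₀ = 1.14 × 2.7010 = 3.0791 mm/d
Crop demand D = ETc × 14 d = 3.0791 × 14 = 43.107 mm
Pe = 0.60 × 18.4 = 11.040 mm
D − Pe = 43.107 − 11.040 = 32.067 mm
Gross irrigation = 32.067 / 0.58 = 55.288 mm
Volume = 55.288 mm × 265.4 ha × 10 = 146734.4 m³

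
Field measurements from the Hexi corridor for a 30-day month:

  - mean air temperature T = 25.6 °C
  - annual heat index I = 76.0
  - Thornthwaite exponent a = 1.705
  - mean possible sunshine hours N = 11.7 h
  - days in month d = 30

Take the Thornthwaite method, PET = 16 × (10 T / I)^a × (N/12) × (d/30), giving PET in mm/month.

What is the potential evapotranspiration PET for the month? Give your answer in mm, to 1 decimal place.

10T/I = 10 × 25.6 / 76.0 = 3.3684
(10T/I)^a = 3.3684^1.705 = 7.9297
Uncorrected PET = 16 × 7.9297 = 126.875 mm
Correction = (N/12)(d/30) = (11.7/12)(30/30) = 0.9750
PET = 126.875 × 0.9750 = 123.703 mm/month

123.7 mm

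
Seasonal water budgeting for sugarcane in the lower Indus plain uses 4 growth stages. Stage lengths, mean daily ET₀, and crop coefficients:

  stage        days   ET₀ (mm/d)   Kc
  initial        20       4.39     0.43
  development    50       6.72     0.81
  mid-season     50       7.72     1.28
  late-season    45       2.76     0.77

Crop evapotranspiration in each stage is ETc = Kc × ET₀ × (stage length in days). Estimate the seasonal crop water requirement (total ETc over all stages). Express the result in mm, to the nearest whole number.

900 mm

initial: 0.43 × 4.39 × 20 = 37.75 mm
development: 0.81 × 6.72 × 50 = 272.16 mm
mid-season: 1.28 × 7.72 × 50 = 494.08 mm
late-season: 0.77 × 2.76 × 45 = 95.63 mm
Seasonal total = 899.62 mm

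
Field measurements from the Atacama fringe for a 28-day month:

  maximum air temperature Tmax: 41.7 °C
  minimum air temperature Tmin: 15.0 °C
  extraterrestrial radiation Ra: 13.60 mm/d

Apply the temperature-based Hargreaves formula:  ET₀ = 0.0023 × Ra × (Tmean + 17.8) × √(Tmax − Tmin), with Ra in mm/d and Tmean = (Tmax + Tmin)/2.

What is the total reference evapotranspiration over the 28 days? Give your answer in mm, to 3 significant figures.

209 mm

Tmean = (41.7 + 15.0)/2 = 28.35 °C
ET₀ = 0.0023 × 13.60 × (28.35 + 17.8) × √26.7 = 0.0023 × 13.60 × 46.15 × 5.1672 = 7.4592 mm/d
Over 28 days: 7.4592 × 28 = 208.858 mm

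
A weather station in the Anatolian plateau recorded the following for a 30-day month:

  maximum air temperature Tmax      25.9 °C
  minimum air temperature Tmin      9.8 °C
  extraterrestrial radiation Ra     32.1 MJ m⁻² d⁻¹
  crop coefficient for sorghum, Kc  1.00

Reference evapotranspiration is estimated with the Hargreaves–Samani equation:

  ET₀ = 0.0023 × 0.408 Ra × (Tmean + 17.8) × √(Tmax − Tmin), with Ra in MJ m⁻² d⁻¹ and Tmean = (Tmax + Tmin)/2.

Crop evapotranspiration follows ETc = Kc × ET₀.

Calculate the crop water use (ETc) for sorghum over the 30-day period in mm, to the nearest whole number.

129 mm

Tmean = (25.9 + 9.8)/2 = 17.85 °C
0.408 Ra = 0.408 × 32.1 = 13.0968 mm/d equivalent
ET₀ = 0.0023 × 13.0968 × (17.85 + 17.8) × √16.1 = 0.0023 × 13.0968 × 35.65 × 4.0125 = 4.3089 mm/d
ETc = Kc × ET₀ = 1.00 × 4.3089 = 4.3089 mm/d
Over 30 days: 4.3089 × 30 = 129.267 mm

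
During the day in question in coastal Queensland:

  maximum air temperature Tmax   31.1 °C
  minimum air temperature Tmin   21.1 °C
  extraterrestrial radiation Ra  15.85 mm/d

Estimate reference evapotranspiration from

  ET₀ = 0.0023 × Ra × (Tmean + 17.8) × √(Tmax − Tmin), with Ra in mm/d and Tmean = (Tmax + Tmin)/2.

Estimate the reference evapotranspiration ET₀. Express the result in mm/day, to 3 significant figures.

5.06 mm/day

Tmean = (31.1 + 21.1)/2 = 26.10 °C
ET₀ = 0.0023 × 15.85 × (26.10 + 17.8) × √10.0 = 0.0023 × 15.85 × 43.90 × 3.1623 = 5.0609 mm/d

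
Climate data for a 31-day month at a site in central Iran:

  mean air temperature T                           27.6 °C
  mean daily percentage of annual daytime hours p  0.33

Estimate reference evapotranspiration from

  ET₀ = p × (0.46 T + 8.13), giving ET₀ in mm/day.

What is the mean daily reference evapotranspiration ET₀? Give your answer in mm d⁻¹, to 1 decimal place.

ET₀ = 0.33 × (0.46 × 27.6 + 8.13) = 0.33 × 20.826 = 6.8726 mm/d

6.9 mm d⁻¹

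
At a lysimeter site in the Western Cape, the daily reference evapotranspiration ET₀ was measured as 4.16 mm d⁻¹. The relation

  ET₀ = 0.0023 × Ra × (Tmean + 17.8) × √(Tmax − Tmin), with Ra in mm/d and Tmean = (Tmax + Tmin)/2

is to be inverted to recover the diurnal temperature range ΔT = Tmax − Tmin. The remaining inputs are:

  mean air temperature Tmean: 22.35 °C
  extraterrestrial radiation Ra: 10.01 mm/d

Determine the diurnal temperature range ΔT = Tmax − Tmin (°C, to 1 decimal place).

20.3 °C

√ΔT = ET₀ / [0.0023 × Ra × (Tmean+17.8)] = 4.16 / (0.0023 × 10.01 × 40.15) = 4.5003
ΔT = 4.5003² = 20.253 °C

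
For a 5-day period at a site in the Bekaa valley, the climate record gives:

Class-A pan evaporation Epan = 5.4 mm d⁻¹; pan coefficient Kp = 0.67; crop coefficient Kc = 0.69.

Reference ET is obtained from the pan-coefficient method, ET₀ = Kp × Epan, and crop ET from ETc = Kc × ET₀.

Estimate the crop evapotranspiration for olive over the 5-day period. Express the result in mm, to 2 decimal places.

ET₀ = 0.67 × 5.4 = 3.6180 mm/d
ETc = Kc × ET₀ = 0.69 × 3.6180 = 2.4964 mm/d
Over 5 days: 2.4964 × 5 = 12.482 mm

12.48 mm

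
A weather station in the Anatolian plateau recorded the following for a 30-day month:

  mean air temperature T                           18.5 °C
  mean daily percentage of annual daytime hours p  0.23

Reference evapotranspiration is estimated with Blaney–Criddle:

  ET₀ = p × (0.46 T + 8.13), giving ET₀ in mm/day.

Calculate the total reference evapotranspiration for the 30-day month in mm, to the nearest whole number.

ET₀ = 0.23 × (0.46 × 18.5 + 8.13) = 0.23 × 16.640 = 3.8272 mm/d
Monthly total = 3.8272 × 30 = 114.816 mm

115 mm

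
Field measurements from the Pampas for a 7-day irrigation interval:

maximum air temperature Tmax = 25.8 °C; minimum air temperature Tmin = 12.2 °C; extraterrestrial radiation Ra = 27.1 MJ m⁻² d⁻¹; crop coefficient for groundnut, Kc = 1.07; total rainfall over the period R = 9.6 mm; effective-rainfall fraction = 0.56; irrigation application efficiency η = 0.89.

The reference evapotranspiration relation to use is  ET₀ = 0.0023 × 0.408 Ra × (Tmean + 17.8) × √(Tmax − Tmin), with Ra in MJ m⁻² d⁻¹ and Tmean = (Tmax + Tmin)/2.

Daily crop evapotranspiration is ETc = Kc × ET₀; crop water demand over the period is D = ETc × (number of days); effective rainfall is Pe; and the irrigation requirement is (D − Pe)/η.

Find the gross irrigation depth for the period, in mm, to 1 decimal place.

Tmean = (25.8 + 12.2)/2 = 19.00 °C
0.408 Ra = 0.408 × 27.1 = 11.0568 mm/d equivalent
ET₀ = 0.0023 × 11.0568 × (19.00 + 17.8) × √13.6 = 0.0023 × 11.0568 × 36.80 × 3.6878 = 3.4512 mm/d
ETc = Kc × ET₀ = 1.07 × 3.4512 = 3.6928 mm/d
Crop demand D = ETc × 7 d = 3.6928 × 7 = 25.850 mm
Pe = 0.56 × 9.6 = 5.376 mm
D − Pe = 25.850 − 5.376 = 20.474 mm
Gross irrigation = 20.474 / 0.89 = 23.004 mm

23.0 mm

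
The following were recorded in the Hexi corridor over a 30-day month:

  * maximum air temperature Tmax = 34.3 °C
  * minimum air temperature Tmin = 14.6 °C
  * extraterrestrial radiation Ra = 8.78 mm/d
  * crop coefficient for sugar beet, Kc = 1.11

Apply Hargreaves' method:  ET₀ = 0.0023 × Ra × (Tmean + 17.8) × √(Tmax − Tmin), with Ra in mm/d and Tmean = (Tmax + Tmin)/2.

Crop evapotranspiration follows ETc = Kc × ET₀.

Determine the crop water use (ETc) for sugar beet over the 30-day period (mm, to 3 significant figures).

Tmean = (34.3 + 14.6)/2 = 24.45 °C
ET₀ = 0.0023 × 8.78 × (24.45 + 17.8) × √19.7 = 0.0023 × 8.78 × 42.25 × 4.4385 = 3.7869 mm/d
ETc = Kc × ET₀ = 1.11 × 3.7869 = 4.2035 mm/d
Over 30 days: 4.2035 × 30 = 126.105 mm

126 mm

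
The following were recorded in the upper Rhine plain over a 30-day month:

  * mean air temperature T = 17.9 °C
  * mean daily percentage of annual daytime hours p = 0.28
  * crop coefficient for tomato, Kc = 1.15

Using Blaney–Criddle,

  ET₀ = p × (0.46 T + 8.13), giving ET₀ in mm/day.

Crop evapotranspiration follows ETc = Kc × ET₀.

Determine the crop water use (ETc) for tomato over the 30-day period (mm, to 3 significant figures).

ET₀ = 0.28 × (0.46 × 17.9 + 8.13) = 0.28 × 16.364 = 4.5819 mm/d
ETc = Kc × ET₀ = 1.15 × 4.5819 = 5.2692 mm/d
Over 30 days: 5.2692 × 30 = 158.076 mm

158 mm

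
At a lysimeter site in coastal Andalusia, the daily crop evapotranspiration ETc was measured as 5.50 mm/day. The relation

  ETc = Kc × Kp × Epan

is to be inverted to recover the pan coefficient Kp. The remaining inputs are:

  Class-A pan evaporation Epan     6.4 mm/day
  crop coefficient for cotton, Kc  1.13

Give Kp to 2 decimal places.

0.76

ETc = Kc × Kp × Epan  ⇒  Kp = ETc / (Kc × Epan)
Kp = 5.50 / (1.13 × 6.4) = 5.50 / 7.232 = 0.7605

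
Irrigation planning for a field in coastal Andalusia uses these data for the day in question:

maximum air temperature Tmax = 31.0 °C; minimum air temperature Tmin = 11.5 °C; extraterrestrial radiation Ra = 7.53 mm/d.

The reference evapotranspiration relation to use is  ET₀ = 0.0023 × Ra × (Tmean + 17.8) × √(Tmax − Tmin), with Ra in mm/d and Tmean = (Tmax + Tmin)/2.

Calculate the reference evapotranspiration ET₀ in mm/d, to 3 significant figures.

2.99 mm/d

Tmean = (31.0 + 11.5)/2 = 21.25 °C
ET₀ = 0.0023 × 7.53 × (21.25 + 17.8) × √19.5 = 0.0023 × 7.53 × 39.05 × 4.4159 = 2.9865 mm/d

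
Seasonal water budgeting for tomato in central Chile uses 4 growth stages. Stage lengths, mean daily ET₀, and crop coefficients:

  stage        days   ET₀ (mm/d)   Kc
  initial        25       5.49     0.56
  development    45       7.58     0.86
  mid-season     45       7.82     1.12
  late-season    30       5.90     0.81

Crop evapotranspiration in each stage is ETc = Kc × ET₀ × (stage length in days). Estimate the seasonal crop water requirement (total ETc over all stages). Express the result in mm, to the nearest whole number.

initial: 0.56 × 5.49 × 25 = 76.86 mm
development: 0.86 × 7.58 × 45 = 293.35 mm
mid-season: 1.12 × 7.82 × 45 = 394.13 mm
late-season: 0.81 × 5.90 × 30 = 143.37 mm
Seasonal total = 907.71 mm

908 mm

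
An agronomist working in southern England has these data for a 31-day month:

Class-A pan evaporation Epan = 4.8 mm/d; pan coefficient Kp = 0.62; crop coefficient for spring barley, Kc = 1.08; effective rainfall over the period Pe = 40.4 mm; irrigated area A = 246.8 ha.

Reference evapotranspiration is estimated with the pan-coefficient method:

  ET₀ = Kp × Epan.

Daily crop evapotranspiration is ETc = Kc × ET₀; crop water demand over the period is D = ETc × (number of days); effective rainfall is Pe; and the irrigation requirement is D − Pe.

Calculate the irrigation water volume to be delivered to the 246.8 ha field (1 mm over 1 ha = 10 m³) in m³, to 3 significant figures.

146000 m³

ET₀ = 0.62 × 4.8 = 2.9760 mm/d
ETc = Kc × ET₀ = 1.08 × 2.9760 = 3.2141 mm/d
Crop demand D = ETc × 31 d = 3.2141 × 31 = 99.637 mm
D − Pe = 99.637 − 40.4 = 59.237 mm
Volume = 59.237 mm × 246.8 ha × 10 = 146196.9 m³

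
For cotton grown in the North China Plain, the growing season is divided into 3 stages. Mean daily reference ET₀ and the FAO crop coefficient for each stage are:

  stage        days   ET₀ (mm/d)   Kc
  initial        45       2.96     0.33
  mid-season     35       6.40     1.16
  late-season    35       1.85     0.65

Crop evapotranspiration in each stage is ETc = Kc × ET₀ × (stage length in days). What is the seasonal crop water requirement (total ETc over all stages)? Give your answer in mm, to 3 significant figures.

346 mm

initial: 0.33 × 2.96 × 45 = 43.96 mm
mid-season: 1.16 × 6.40 × 35 = 259.84 mm
late-season: 0.65 × 1.85 × 35 = 42.09 mm
Seasonal total = 345.89 mm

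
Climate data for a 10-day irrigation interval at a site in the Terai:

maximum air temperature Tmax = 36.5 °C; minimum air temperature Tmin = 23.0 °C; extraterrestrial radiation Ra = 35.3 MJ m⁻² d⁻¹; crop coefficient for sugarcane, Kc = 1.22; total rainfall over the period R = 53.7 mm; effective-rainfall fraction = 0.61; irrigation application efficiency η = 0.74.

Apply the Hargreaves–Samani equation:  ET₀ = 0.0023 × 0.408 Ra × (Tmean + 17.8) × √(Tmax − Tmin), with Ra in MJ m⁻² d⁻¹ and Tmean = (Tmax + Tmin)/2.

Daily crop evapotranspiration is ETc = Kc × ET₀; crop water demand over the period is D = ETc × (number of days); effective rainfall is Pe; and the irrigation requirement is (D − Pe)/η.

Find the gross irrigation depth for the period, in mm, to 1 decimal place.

51.1 mm

Tmean = (36.5 + 23.0)/2 = 29.75 °C
0.408 Ra = 0.408 × 35.3 = 14.4024 mm/d equivalent
ET₀ = 0.0023 × 14.4024 × (29.75 + 17.8) × √13.5 = 0.0023 × 14.4024 × 47.55 × 3.6742 = 5.7873 mm/d
ETc = Kc × ET₀ = 1.22 × 5.7873 = 7.0605 mm/d
Crop demand D = ETc × 10 d = 7.0605 × 10 = 70.605 mm
Pe = 0.61 × 53.7 = 32.757 mm
D − Pe = 70.605 − 32.757 = 37.848 mm
Gross irrigation = 37.848 / 0.74 = 51.146 mm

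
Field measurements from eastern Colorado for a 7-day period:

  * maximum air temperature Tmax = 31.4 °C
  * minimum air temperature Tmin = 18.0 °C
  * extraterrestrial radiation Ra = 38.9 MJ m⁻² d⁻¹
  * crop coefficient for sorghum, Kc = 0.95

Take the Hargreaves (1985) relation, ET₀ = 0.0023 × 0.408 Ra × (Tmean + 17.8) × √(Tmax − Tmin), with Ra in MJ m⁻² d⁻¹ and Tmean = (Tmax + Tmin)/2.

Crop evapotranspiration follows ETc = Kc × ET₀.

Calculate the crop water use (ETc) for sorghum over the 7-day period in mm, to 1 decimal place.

Tmean = (31.4 + 18.0)/2 = 24.70 °C
0.408 Ra = 0.408 × 38.9 = 15.8712 mm/d equivalent
ET₀ = 0.0023 × 15.8712 × (24.70 + 17.8) × √13.4 = 0.0023 × 15.8712 × 42.50 × 3.6606 = 5.6791 mm/d
ETc = Kc × ET₀ = 0.95 × 5.6791 = 5.3951 mm/d
Over 7 days: 5.3951 × 7 = 37.766 mm

37.8 mm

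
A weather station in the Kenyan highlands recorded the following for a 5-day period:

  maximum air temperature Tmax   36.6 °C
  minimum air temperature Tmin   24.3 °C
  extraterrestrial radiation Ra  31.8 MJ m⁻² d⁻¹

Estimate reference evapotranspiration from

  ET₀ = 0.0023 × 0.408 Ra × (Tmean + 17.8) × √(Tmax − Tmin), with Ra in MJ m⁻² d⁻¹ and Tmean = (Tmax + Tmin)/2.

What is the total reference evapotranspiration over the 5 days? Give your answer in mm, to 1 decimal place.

Tmean = (36.6 + 24.3)/2 = 30.45 °C
0.408 Ra = 0.408 × 31.8 = 12.9744 mm/d equivalent
ET₀ = 0.0023 × 12.9744 × (30.45 + 17.8) × √12.3 = 0.0023 × 12.9744 × 48.25 × 3.5071 = 5.0496 mm/d
Over 5 days: 5.0496 × 5 = 25.248 mm

25.2 mm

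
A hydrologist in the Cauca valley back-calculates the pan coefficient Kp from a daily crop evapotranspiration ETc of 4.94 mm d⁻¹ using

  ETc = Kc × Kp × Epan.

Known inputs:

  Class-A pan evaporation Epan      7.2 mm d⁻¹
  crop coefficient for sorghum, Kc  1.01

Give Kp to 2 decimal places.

ETc = Kc × Kp × Epan  ⇒  Kp = ETc / (Kc × Epan)
Kp = 4.94 / (1.01 × 7.2) = 4.94 / 7.272 = 0.6793

0.68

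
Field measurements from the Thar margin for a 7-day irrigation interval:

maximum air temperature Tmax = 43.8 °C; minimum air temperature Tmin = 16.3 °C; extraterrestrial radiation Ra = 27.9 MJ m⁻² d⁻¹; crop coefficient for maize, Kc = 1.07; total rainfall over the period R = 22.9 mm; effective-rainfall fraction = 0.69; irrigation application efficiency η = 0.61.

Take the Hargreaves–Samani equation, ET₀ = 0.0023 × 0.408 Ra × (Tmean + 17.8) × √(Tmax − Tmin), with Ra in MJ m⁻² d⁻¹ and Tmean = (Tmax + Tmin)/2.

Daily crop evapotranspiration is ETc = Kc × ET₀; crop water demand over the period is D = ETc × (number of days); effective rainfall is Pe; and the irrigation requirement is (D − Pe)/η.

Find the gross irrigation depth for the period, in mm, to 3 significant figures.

54.8 mm

Tmean = (43.8 + 16.3)/2 = 30.05 °C
0.408 Ra = 0.408 × 27.9 = 11.3832 mm/d equivalent
ET₀ = 0.0023 × 11.3832 × (30.05 + 17.8) × √27.5 = 0.0023 × 11.3832 × 47.85 × 5.2440 = 6.5696 mm/d
ETc = Kc × ET₀ = 1.07 × 6.5696 = 7.0295 mm/d
Crop demand D = ETc × 7 d = 7.0295 × 7 = 49.207 mm
Pe = 0.69 × 22.9 = 15.801 mm
D − Pe = 49.207 − 15.801 = 33.406 mm
Gross irrigation = 33.406 / 0.61 = 54.764 mm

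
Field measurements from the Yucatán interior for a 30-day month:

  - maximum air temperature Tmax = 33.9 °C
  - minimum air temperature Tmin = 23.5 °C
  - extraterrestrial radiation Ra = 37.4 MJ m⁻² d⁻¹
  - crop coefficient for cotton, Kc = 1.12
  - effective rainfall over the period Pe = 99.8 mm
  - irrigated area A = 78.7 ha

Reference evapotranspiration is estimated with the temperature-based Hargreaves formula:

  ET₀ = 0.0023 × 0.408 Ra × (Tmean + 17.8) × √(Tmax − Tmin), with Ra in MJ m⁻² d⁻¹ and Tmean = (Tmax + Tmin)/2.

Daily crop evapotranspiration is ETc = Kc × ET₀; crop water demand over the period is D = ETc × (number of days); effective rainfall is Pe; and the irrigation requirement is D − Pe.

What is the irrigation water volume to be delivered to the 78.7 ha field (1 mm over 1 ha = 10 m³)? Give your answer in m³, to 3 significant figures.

60600 m³

Tmean = (33.9 + 23.5)/2 = 28.70 °C
0.408 Ra = 0.408 × 37.4 = 15.2592 mm/d equivalent
ET₀ = 0.0023 × 15.2592 × (28.70 + 17.8) × √10.4 = 0.0023 × 15.2592 × 46.50 × 3.2249 = 5.2629 mm/d
ETc = Kc × ET₀ = 1.12 × 5.2629 = 5.8944 mm/d
Crop demand D = ETc × 30 d = 5.8944 × 30 = 176.832 mm
D − Pe = 176.832 − 99.8 = 77.032 mm
Volume = 77.032 mm × 78.7 ha × 10 = 60624.2 m³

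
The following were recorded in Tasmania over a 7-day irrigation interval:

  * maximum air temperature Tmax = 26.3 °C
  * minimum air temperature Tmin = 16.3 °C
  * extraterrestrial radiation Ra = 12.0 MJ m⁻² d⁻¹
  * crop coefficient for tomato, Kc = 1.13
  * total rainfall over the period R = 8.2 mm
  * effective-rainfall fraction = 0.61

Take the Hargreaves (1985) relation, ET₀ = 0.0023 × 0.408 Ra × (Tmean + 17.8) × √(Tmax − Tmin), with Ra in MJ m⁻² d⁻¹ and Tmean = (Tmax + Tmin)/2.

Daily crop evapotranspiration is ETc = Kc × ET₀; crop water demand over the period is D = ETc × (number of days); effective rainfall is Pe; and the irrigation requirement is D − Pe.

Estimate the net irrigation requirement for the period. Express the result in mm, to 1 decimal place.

Tmean = (26.3 + 16.3)/2 = 21.30 °C
0.408 Ra = 0.408 × 12.0 = 4.8960 mm/d equivalent
ET₀ = 0.0023 × 4.8960 × (21.30 + 17.8) × √10.0 = 0.0023 × 4.8960 × 39.10 × 3.1623 = 1.3924 mm/d
ETc = Kc × ET₀ = 1.13 × 1.3924 = 1.5734 mm/d
Crop demand D = ETc × 7 d = 1.5734 × 7 = 11.014 mm
Pe = 0.61 × 8.2 = 5.002 mm
D − Pe = 11.014 − 5.002 = 6.012 mm

6.0 mm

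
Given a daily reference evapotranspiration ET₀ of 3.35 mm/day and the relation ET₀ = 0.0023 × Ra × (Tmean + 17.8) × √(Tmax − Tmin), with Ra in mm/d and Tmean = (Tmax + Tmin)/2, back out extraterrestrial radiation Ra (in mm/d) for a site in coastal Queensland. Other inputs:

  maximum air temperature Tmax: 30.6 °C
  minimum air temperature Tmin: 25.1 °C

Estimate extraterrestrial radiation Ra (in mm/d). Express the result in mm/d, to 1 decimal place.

13.6 mm/d

Tmean = 27.85 °C; √ΔT = 2.3452
Ra = ET₀ / [0.0023 × (Tmean+17.8) × √ΔT] = 3.35 / (0.0023 × 45.65 × 2.3452) = 13.605 mm/d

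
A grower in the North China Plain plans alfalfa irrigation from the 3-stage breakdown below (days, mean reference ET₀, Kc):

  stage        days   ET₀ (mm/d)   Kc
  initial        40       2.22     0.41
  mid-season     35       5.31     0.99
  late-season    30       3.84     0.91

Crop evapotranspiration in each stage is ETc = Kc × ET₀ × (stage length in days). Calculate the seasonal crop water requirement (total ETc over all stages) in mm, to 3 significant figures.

325 mm

initial: 0.41 × 2.22 × 40 = 36.41 mm
mid-season: 0.99 × 5.31 × 35 = 183.99 mm
late-season: 0.91 × 3.84 × 30 = 104.83 mm
Seasonal total = 325.23 mm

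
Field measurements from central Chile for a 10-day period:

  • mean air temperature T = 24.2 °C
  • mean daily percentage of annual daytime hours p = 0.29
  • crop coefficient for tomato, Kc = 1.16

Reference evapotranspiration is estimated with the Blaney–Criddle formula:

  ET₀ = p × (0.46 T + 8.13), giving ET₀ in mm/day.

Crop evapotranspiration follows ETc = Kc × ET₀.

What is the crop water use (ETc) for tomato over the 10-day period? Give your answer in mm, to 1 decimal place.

64.8 mm

ET₀ = 0.29 × (0.46 × 24.2 + 8.13) = 0.29 × 19.262 = 5.5860 mm/d
ETc = Kc × ET₀ = 1.16 × 5.5860 = 6.4798 mm/d
Over 10 days: 6.4798 × 10 = 64.798 mm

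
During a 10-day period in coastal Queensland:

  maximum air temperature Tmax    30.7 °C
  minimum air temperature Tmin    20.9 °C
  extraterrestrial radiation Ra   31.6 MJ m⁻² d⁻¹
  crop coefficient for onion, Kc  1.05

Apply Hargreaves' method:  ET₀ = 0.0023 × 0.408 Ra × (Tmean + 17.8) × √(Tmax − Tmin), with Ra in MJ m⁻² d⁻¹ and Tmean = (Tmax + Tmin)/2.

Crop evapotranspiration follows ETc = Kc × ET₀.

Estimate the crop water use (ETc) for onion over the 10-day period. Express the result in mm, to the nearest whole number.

42 mm

Tmean = (30.7 + 20.9)/2 = 25.80 °C
0.408 Ra = 0.408 × 31.6 = 12.8928 mm/d equivalent
ET₀ = 0.0023 × 12.8928 × (25.80 + 17.8) × √9.8 = 0.0023 × 12.8928 × 43.60 × 3.1305 = 4.0474 mm/d
ETc = Kc × ET₀ = 1.05 × 4.0474 = 4.2498 mm/d
Over 10 days: 4.2498 × 10 = 42.498 mm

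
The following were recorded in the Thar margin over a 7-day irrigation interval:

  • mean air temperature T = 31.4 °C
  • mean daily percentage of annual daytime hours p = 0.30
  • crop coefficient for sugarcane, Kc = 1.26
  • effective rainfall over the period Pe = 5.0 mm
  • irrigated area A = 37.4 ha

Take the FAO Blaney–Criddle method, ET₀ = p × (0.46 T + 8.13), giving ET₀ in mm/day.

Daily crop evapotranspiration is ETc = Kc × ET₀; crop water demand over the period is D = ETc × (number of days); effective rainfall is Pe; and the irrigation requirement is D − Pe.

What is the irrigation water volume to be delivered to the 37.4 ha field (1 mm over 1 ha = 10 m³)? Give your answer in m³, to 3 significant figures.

20500 m³

ET₀ = 0.30 × (0.46 × 31.4 + 8.13) = 0.30 × 22.574 = 6.7722 mm/d
ETc = Kc × ET₀ = 1.26 × 6.7722 = 8.5330 mm/d
Crop demand D = ETc × 7 d = 8.5330 × 7 = 59.731 mm
D − Pe = 59.731 − 5.0 = 54.731 mm
Volume = 54.731 mm × 37.4 ha × 10 = 20469.4 m³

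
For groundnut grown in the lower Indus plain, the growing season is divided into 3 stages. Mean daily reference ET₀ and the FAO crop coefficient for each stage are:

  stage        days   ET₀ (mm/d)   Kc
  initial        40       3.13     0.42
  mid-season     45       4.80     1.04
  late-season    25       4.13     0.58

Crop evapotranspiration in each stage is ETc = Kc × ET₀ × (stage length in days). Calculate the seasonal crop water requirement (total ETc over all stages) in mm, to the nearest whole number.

initial: 0.42 × 3.13 × 40 = 52.58 mm
mid-season: 1.04 × 4.80 × 45 = 224.64 mm
late-season: 0.58 × 4.13 × 25 = 59.89 mm
Seasonal total = 337.11 mm

337 mm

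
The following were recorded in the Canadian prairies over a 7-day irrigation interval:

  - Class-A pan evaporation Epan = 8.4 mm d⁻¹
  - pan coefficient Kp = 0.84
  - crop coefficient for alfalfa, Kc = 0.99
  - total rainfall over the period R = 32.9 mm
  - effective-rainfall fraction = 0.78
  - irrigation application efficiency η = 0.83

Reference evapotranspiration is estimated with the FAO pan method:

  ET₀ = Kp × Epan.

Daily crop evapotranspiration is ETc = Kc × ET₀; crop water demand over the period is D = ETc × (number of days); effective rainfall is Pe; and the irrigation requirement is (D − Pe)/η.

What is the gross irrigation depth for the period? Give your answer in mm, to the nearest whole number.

28 mm

ET₀ = 0.84 × 8.4 = 7.0560 mm/d
ETc = Kc × ET₀ = 0.99 × 7.0560 = 6.9854 mm/d
Crop demand D = ETc × 7 d = 6.9854 × 7 = 48.898 mm
Pe = 0.78 × 32.9 = 25.662 mm
D − Pe = 48.898 − 25.662 = 23.236 mm
Gross irrigation = 23.236 / 0.83 = 27.995 mm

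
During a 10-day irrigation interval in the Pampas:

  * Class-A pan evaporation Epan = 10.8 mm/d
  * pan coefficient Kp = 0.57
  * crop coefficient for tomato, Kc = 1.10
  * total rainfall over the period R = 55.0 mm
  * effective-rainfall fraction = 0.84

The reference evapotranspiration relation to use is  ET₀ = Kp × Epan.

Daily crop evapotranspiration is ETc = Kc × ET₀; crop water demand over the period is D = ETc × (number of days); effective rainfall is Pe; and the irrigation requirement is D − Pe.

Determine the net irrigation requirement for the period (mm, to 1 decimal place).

21.5 mm

ET₀ = 0.57 × 10.8 = 6.1560 mm/d
ETc = Kc × ET₀ = 1.10 × 6.1560 = 6.7716 mm/d
Crop demand D = ETc × 10 d = 6.7716 × 10 = 67.716 mm
Pe = 0.84 × 55.0 = 46.200 mm
D − Pe = 67.716 − 46.200 = 21.516 mm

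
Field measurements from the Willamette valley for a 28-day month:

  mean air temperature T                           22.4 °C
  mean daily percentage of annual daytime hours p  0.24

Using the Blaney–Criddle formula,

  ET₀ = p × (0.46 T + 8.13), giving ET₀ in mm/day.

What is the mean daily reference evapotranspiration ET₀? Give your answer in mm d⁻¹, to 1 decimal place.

4.4 mm d⁻¹

ET₀ = 0.24 × (0.46 × 22.4 + 8.13) = 0.24 × 18.434 = 4.4242 mm/d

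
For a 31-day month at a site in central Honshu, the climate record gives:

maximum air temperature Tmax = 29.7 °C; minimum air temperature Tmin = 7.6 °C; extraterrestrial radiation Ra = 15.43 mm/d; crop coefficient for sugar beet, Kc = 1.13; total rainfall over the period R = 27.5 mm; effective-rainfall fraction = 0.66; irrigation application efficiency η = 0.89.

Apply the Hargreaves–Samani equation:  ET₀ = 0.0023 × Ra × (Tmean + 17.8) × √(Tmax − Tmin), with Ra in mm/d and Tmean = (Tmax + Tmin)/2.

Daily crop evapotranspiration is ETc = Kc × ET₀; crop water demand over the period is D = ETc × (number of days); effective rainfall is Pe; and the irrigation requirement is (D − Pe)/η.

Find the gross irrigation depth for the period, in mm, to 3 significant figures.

Tmean = (29.7 + 7.6)/2 = 18.65 °C
ET₀ = 0.0023 × 15.43 × (18.65 + 17.8) × √22.1 = 0.0023 × 15.43 × 36.45 × 4.7011 = 6.0812 mm/d
ETc = Kc × ET₀ = 1.13 × 6.0812 = 6.8718 mm/d
Crop demand D = ETc × 31 d = 6.8718 × 31 = 213.026 mm
Pe = 0.66 × 27.5 = 18.150 mm
D − Pe = 213.026 − 18.150 = 194.876 mm
Gross irrigation = 194.876 / 0.89 = 218.962 mm

219 mm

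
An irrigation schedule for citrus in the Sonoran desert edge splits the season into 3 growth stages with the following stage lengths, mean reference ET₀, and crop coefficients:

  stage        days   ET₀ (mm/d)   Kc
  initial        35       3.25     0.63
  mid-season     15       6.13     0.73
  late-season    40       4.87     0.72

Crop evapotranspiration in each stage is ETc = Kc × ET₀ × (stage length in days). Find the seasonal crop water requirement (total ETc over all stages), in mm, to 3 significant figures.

initial: 0.63 × 3.25 × 35 = 71.66 mm
mid-season: 0.73 × 6.13 × 15 = 67.12 mm
late-season: 0.72 × 4.87 × 40 = 140.26 mm
Seasonal total = 279.04 mm

279 mm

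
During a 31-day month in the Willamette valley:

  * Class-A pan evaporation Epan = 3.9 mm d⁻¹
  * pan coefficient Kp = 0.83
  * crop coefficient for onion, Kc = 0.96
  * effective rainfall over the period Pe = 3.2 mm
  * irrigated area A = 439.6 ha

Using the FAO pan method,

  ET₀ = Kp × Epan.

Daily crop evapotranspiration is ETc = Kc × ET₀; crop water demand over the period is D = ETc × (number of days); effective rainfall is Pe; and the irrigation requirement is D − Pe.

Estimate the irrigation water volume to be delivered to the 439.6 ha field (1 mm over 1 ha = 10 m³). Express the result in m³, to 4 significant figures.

ET₀ = 0.83 × 3.9 = 3.2370 mm/d
ETc = Kc × ET₀ = 0.96 × 3.2370 = 3.1075 mm/d
Crop demand D = ETc × 31 d = 3.1075 × 31 = 96.333 mm
D − Pe = 96.333 − 3.2 = 93.133 mm
Volume = 93.133 mm × 439.6 ha × 10 = 409412.7 m³

409400 m³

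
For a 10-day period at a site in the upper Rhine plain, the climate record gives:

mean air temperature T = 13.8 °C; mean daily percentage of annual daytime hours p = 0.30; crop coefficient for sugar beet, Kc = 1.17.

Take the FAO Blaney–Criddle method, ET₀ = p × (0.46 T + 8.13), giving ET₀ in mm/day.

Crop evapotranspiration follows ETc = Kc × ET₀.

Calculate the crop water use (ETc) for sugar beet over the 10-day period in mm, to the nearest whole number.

51 mm

ET₀ = 0.30 × (0.46 × 13.8 + 8.13) = 0.30 × 14.478 = 4.3434 mm/d
ETc = Kc × ET₀ = 1.17 × 4.3434 = 5.0818 mm/d
Over 10 days: 5.0818 × 10 = 50.818 mm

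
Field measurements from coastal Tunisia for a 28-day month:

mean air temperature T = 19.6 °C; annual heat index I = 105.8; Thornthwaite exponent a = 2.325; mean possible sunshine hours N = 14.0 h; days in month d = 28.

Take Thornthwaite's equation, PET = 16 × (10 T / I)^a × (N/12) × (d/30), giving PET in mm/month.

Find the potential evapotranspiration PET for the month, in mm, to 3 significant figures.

10T/I = 10 × 19.6 / 105.8 = 1.8526
(10T/I)^a = 1.8526^2.325 = 4.1937
Uncorrected PET = 16 × 4.1937 = 67.099 mm
Correction = (N/12)(d/30) = (14.0/12)(28/30) = 1.0889
PET = 67.099 × 1.0889 = 73.064 mm/month

73.1 mm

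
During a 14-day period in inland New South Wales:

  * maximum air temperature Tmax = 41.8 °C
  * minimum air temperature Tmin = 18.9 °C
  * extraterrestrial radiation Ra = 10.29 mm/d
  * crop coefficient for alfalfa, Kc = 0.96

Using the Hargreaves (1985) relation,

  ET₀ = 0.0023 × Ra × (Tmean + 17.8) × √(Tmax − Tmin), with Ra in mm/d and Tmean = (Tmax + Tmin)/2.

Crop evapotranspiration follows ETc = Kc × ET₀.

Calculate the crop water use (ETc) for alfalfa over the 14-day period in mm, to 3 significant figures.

73.3 mm

Tmean = (41.8 + 18.9)/2 = 30.35 °C
ET₀ = 0.0023 × 10.29 × (30.35 + 17.8) × √22.9 = 0.0023 × 10.29 × 48.15 × 4.7854 = 5.4533 mm/d
ETc = Kc × ET₀ = 0.96 × 5.4533 = 5.2352 mm/d
Over 14 days: 5.2352 × 14 = 73.293 mm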